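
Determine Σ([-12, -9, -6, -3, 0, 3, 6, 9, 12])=0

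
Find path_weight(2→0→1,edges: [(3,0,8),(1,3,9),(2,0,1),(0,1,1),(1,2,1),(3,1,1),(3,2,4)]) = 2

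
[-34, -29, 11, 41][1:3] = [-29, 11]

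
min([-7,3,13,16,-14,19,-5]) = -14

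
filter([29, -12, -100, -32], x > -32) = keep x where x > -32: 29✓, -12✓, -100✗, -32✗
= [29, -12]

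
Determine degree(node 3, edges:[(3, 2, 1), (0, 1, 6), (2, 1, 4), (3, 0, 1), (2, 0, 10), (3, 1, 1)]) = 3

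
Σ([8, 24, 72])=8 + 24 + 72
= 104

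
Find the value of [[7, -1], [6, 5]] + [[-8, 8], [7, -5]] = [[-1, 7], [13, 0]]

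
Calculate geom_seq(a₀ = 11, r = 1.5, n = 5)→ [11.0, 16.5, 24.75, 37.125, 55.6875]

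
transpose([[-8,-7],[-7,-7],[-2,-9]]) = [[-8, -7, -2], [-7, -7, -9]]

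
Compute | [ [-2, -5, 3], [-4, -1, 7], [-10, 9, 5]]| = 248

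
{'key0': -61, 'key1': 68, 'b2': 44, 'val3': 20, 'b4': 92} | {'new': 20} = {'key0': -61, 'key1': 68, 'b2': 44, 'val3': 20, 'b4': 92, 'new': 20}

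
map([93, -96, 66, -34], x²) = (93)²=8649, (-96)²=9216, (66)²=4356, (-34)²=1156
= [8649, 9216, 4356, 1156]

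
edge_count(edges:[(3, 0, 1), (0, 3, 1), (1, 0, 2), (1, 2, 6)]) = 4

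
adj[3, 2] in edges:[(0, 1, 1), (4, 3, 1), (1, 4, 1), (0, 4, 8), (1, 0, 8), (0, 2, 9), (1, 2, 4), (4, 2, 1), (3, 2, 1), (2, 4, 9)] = 1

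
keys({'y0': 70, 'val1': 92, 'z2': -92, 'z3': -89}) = ['y0', 'val1', 'z2', 'z3']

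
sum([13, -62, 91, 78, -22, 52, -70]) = 80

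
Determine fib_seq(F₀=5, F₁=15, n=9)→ F_2 = F_1 + F_0 = 20
F_3 = F_2 + F_1 = 35
F_4 = F_3 + F_2 = 55
...
= [5, 15, 20, 35, 55, 90, 145, 235, 380]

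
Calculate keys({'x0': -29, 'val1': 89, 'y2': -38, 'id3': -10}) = ['x0', 'val1', 'y2', 'id3']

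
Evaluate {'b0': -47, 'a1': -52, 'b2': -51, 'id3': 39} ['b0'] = -47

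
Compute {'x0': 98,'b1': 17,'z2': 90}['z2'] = 90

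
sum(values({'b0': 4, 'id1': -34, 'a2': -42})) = -72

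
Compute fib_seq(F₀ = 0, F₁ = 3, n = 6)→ F_2 = F_1 + F_0 = 3
F_3 = F_2 + F_1 = 6
F_4 = F_3 + F_2 = 9
...
= [0, 3, 3, 6, 9, 15]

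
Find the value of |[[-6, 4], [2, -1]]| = -2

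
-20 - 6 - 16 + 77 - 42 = -7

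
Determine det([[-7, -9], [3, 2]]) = 13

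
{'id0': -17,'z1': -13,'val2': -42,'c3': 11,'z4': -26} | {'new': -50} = {'id0': -17, 'z1': -13, 'val2': -42, 'c3': 11, 'z4': -26, 'new': -50}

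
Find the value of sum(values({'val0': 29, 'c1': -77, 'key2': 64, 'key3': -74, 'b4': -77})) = -135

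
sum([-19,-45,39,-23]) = -48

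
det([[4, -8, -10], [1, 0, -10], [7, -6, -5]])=(1)*(4)*det([[0, -10], [-6, -5]]) + (-1)*(-8)*det([[1, -10], [7, -5]]) + (1)*(-10)*det([[1, 0], [7, -6]])
= -240 + 520 + 60
= 340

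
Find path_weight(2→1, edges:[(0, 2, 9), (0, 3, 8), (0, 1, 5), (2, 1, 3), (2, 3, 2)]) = 3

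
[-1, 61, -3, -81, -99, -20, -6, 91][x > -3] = keep x where x > -3: -1✓, 61✓, -3✗, -81✗, -99✗, -20✗, -6✗, 91✓
= [-1, 61, 91]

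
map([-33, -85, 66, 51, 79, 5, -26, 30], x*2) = [-66, -170, 132, 102, 158, 10, -52, 60]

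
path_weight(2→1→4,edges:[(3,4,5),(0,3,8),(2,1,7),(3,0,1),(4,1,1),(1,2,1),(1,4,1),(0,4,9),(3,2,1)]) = w(2→1)=7 + w(1→4)=1
= 8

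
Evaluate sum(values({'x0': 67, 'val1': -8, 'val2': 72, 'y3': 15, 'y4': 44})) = 190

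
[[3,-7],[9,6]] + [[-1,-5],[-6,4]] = [[2, -12], [3, 10]]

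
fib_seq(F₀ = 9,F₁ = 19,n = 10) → F_2 = F_1 + F_0 = 28
F_3 = F_2 + F_1 = 47
F_4 = F_3 + F_2 = 75
...
= [9, 19, 28, 47, 75, 122, 197, 319, 516, 835]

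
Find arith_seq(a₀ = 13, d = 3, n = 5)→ a_0 = 13 + 0*3 = 13
a_1 = 13 + 1*3 = 16
a_2 = 13 + 2*3 = 19
...
= [13, 16, 19, 22, 25]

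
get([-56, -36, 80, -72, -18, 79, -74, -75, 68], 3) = -72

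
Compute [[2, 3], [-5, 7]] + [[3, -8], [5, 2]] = [[5, -5], [0, 9]]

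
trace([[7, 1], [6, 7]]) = diagonal: 7 + 7
= 14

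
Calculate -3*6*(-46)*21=17388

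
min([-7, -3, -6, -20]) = -20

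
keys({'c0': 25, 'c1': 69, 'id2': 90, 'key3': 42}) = ['c0', 'c1', 'id2', 'key3']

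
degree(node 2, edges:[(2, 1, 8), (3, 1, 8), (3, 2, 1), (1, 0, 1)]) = incident: (2,1), (3,2)
= 2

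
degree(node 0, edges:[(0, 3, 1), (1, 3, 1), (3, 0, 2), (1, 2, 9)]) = 2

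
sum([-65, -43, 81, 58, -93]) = -62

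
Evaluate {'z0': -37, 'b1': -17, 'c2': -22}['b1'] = -17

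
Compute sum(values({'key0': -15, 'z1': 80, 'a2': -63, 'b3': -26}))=(-15) + 80 + (-63) + (-26)
= -24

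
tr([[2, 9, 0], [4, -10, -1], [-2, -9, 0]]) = diagonal: 2 + (-10) + 0
= -8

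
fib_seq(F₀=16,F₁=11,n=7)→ F_2 = F_1 + F_0 = 27
F_3 = F_2 + F_1 = 38
F_4 = F_3 + F_2 = 65
...
= [16, 11, 27, 38, 65, 103, 168]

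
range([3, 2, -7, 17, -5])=24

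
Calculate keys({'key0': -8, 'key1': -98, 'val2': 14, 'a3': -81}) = ['key0', 'key1', 'val2', 'a3']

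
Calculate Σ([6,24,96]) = 6 + 24 + 96
= 126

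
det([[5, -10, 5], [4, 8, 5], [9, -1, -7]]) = -1365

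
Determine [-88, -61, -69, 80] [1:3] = [-61, -69]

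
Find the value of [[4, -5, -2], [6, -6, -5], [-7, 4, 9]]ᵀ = [[4, 6, -7], [-5, -6, 4], [-2, -5, 9]]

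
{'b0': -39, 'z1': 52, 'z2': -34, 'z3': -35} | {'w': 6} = {'b0': -39, 'z1': 52, 'z2': -34, 'z3': -35, 'w': 6}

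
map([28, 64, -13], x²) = [784, 4096, 169]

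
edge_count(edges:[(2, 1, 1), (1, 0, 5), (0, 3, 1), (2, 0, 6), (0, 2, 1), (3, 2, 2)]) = 6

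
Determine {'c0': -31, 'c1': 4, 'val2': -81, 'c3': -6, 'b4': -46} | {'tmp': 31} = {'c0': -31, 'c1': 4, 'val2': -81, 'c3': -6, 'b4': -46, 'tmp': 31}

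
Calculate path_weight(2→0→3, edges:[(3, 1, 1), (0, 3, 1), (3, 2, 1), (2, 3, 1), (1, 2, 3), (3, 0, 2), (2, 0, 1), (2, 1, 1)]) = 2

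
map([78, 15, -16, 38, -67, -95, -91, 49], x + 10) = [88, 25, -6, 48, -57, -85, -81, 59]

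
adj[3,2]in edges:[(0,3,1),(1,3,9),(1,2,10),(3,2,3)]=3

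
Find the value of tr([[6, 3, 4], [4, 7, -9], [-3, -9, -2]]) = 11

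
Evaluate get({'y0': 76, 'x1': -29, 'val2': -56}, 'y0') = 76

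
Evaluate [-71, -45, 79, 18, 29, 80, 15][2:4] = [79, 18]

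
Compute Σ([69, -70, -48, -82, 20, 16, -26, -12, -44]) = 69 + (-70) + (-48) + (-82) + 20 + 16 + (-26) + (-12) + (-44)
= -177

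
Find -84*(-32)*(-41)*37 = -4077696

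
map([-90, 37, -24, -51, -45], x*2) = [-180, 74, -48, -102, -90]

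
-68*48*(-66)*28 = 6031872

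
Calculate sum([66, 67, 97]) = 66 + 67 + 97
= 230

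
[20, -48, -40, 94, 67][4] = 67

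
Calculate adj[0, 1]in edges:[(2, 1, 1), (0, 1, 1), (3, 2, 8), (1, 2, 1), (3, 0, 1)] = 1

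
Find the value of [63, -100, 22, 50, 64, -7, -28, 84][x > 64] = [84]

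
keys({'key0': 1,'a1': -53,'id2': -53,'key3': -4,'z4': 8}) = ['key0', 'a1', 'id2', 'key3', 'z4']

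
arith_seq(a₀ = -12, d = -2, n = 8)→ [-12, -14, -16, -18, -20, -22, -24, -26]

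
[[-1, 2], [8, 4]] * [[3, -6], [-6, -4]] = [[-15, -2], [0, -64]]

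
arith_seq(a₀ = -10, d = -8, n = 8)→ a_0 = -10 + 0*-8 = -10
a_1 = -10 + 1*-8 = -18
a_2 = -10 + 2*-8 = -26
...
= [-10, -18, -26, -34, -42, -50, -58, -66]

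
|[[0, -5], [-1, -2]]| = (0)*(-2) - (-5)*(-1)
= -5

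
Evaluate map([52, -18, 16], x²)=(52)²=2704, (-18)²=324, (16)²=256
= [2704, 324, 256]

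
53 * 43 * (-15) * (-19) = 649515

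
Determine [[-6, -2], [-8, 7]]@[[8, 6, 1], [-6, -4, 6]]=[[-36, -28, -18], [-106, -76, 34]]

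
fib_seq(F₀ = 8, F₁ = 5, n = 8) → F_2 = F_1 + F_0 = 13
F_3 = F_2 + F_1 = 18
F_4 = F_3 + F_2 = 31
...
= [8, 5, 13, 18, 31, 49, 80, 129]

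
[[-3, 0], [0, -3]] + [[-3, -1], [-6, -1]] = [[-6, -1], [-6, -4]]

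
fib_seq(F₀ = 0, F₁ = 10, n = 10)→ [0, 10, 10, 20, 30, 50, 80, 130, 210, 340]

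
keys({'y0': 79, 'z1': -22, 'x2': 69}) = ['y0', 'z1', 'x2']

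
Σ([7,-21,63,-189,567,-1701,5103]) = 7 + -21 + 63 + -189 + 567 + -1701 + 5103
= 3829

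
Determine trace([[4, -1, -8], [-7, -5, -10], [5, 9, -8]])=diagonal: 4 + (-5) + (-8)
= -9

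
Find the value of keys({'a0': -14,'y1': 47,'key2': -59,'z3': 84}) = ['a0', 'y1', 'key2', 'z3']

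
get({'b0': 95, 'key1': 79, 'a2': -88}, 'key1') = 79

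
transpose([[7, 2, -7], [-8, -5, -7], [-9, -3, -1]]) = [[7, -8, -9], [2, -5, -3], [-7, -7, -1]]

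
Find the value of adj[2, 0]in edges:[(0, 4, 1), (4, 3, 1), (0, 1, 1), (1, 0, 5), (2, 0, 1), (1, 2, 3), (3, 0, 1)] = 1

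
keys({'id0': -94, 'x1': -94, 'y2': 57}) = ['id0', 'x1', 'y2']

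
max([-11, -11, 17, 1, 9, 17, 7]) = 17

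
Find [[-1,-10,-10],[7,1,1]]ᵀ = [[-1, 7], [-10, 1], [-10, 1]]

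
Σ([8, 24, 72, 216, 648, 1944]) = 8 + 24 + 72 + 216 + 648 + 1944
= 2912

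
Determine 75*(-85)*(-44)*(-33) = -9256500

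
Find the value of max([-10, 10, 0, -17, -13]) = 10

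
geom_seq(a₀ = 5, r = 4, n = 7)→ [5, 20, 80, 320, 1280, 5120, 20480]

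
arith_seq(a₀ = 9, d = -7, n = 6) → [9, 2, -5, -12, -19, -26]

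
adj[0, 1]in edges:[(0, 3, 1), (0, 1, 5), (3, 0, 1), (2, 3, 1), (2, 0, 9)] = 5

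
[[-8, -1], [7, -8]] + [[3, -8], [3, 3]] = [[-5, -9], [10, -5]]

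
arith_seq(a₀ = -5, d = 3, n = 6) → [-5, -2, 1, 4, 7, 10]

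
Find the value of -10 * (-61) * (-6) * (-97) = 355020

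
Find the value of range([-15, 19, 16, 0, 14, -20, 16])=39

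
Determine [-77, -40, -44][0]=-77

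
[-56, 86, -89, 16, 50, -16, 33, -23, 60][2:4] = [-89, 16]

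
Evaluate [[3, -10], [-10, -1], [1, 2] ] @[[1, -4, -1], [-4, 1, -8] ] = C[0][0] = (3)*(1) + (-10)*(-4) = 43
C[0][1] = (3)*(-4) + (-10)*(1) = -22
C[0][2] = (3)*(-1) + (-10)*(-8) = 77
C[1][0] = (-10)*(1) + (-1)*(-4) = -6
C[1][1] = (-10)*(-4) + (-1)*(1) = 39
C[1][2] = (-10)*(-1) + (-1)*(-8) = 18
... (3 more cells)
= [[43, -22, 77], [-6, 39, 18], [-7, -2, -17]]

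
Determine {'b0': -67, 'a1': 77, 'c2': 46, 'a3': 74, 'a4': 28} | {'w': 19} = {'b0': -67, 'a1': 77, 'c2': 46, 'a3': 74, 'a4': 28, 'w': 19}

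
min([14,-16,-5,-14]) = -16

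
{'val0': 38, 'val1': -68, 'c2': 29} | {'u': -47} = {'val0': 38, 'val1': -68, 'c2': 29, 'u': -47}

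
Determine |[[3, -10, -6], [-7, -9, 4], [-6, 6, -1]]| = (1)*(3)*det([[-9, 4], [6, -1]]) + (-1)*(-10)*det([[-7, 4], [-6, -1]]) + (1)*(-6)*det([[-7, -9], [-6, 6]])
= -45 + 310 + 576
= 841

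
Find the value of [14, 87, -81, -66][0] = 14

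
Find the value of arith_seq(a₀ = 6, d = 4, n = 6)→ [6, 10, 14, 18, 22, 26]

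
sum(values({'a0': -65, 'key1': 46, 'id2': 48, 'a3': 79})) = 108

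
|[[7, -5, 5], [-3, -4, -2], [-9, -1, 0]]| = -269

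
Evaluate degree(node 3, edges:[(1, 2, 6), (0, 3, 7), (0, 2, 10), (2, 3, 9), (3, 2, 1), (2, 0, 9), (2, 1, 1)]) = 3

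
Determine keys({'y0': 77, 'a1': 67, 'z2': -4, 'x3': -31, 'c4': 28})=['y0', 'a1', 'z2', 'x3', 'c4']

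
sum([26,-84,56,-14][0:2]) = slice → [26, -84]
26 + (-84)
= -58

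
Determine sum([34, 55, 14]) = 34 + 55 + 14
= 103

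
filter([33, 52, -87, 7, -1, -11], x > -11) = [33, 52, 7, -1]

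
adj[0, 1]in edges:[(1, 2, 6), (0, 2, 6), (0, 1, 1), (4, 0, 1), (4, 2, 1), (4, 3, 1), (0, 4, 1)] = 1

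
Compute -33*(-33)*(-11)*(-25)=299475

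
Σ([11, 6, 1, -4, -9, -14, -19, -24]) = -52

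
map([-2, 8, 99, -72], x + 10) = [8, 18, 109, -62]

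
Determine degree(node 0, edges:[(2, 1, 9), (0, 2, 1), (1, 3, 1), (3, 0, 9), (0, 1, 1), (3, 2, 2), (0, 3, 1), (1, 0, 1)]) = 5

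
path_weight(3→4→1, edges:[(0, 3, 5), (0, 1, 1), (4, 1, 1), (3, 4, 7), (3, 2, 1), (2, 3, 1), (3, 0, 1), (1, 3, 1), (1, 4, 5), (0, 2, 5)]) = w(3→4)=7 + w(4→1)=1
= 8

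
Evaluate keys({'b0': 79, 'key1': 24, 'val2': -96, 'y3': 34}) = ['b0', 'key1', 'val2', 'y3']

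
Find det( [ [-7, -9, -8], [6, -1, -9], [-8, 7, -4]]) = (1)*(-7)*det([[-1, -9], [7, -4]]) + (-1)*(-9)*det([[6, -9], [-8, -4]]) + (1)*(-8)*det([[6, -1], [-8, 7]])
= -469 + -864 + -272
= -1605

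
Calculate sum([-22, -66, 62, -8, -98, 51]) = -81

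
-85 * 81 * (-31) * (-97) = -20703195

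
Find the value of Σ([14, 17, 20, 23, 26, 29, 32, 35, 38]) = 14 + 17 + 20 + 23 + 26 + 29 + 32 + 35 + 38
= 234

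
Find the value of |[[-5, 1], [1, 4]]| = -21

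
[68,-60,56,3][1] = -60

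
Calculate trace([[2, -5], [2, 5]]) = 7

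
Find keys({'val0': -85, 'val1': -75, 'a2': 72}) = ['val0', 'val1', 'a2']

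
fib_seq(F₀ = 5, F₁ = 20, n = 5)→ F_2 = F_1 + F_0 = 25
F_3 = F_2 + F_1 = 45
F_4 = F_3 + F_2 = 70
= [5, 20, 25, 45, 70]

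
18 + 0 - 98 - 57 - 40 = -177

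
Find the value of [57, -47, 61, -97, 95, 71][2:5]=[61, -97, 95]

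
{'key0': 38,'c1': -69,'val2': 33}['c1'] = -69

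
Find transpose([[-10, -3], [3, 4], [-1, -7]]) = [[-10, 3, -1], [-3, 4, -7]]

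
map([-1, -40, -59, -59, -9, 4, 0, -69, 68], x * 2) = [-2, -80, -118, -118, -18, 8, 0, -138, 136]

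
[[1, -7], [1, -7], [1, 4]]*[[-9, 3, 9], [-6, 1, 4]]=C[0][0] = (1)*(-9) + (-7)*(-6) = 33
C[0][1] = (1)*(3) + (-7)*(1) = -4
C[0][2] = (1)*(9) + (-7)*(4) = -19
C[1][0] = (1)*(-9) + (-7)*(-6) = 33
C[1][1] = (1)*(3) + (-7)*(1) = -4
C[1][2] = (1)*(9) + (-7)*(4) = -19
... (3 more cells)
= [[33, -4, -19], [33, -4, -19], [-33, 7, 25]]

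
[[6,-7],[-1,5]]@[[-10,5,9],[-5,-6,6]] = C[0][0] = (6)*(-10) + (-7)*(-5) = -25
C[0][1] = (6)*(5) + (-7)*(-6) = 72
C[0][2] = (6)*(9) + (-7)*(6) = 12
C[1][0] = (-1)*(-10) + (5)*(-5) = -15
C[1][1] = (-1)*(5) + (5)*(-6) = -35
C[1][2] = (-1)*(9) + (5)*(6) = 21
= [[-25, 72, 12], [-15, -35, 21]]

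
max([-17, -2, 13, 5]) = 13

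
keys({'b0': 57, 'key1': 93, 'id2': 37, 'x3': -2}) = ['b0', 'key1', 'id2', 'x3']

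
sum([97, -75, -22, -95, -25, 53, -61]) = 97 + (-75) + (-22) + (-95) + (-25) + 53 + (-61)
= -128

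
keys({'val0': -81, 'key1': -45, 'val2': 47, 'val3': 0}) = ['val0', 'key1', 'val2', 'val3']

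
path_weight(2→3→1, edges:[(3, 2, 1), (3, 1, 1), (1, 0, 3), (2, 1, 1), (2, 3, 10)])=11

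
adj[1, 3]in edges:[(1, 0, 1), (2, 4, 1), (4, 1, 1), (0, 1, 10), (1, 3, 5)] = 5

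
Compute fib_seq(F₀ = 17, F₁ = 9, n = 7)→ [17, 9, 26, 35, 61, 96, 157]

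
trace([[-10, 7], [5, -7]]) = -17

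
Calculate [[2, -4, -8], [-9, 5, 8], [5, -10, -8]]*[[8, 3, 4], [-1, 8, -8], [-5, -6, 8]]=[[60, 22, -24], [-117, -35, -12], [90, -17, 36]]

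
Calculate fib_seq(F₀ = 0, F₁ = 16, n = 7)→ [0, 16, 16, 32, 48, 80, 128]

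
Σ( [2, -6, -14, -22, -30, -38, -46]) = 2 + (-6) + (-14) + (-22) + (-30) + (-38) + (-46)
= -154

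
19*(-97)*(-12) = 22116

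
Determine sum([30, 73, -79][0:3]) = 24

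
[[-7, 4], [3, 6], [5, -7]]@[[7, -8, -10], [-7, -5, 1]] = C[0][0] = (-7)*(7) + (4)*(-7) = -77
C[0][1] = (-7)*(-8) + (4)*(-5) = 36
C[0][2] = (-7)*(-10) + (4)*(1) = 74
C[1][0] = (3)*(7) + (6)*(-7) = -21
C[1][1] = (3)*(-8) + (6)*(-5) = -54
C[1][2] = (3)*(-10) + (6)*(1) = -24
... (3 more cells)
= [[-77, 36, 74], [-21, -54, -24], [84, -5, -57]]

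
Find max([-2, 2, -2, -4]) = 2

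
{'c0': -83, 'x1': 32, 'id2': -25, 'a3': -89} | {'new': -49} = {'c0': -83, 'x1': 32, 'id2': -25, 'a3': -89, 'new': -49}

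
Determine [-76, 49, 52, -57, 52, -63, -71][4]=52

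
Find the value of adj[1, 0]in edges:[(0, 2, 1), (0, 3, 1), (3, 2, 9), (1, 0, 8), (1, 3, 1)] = 8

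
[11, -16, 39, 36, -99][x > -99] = keep x where x > -99: 11✓, -16✓, 39✓, 36✓, -99✗
= [11, -16, 39, 36]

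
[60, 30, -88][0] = 60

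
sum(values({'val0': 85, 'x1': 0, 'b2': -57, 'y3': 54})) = 82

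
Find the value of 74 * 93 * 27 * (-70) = -13006980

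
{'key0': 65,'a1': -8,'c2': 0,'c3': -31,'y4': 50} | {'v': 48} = {'key0': 65, 'a1': -8, 'c2': 0, 'c3': -31, 'y4': 50, 'v': 48}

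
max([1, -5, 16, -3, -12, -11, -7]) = 16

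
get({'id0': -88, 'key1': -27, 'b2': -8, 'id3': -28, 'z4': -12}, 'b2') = -8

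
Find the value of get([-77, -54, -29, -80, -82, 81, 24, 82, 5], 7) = 82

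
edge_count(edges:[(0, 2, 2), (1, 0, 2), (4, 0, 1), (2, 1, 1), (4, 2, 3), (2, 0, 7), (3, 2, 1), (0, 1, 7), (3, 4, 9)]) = 9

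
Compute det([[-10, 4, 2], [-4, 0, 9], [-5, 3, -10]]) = (1)*(-10)*det([[0, 9], [3, -10]]) + (-1)*(4)*det([[-4, 9], [-5, -10]]) + (1)*(2)*det([[-4, 0], [-5, 3]])
= 270 + -340 + -24
= -94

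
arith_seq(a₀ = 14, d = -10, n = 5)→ a_0 = 14 + 0*-10 = 14
a_1 = 14 + 1*-10 = 4
a_2 = 14 + 2*-10 = -6
...
= [14, 4, -6, -16, -26]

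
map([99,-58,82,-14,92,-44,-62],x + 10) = [109, -48, 92, -4, 102, -34, -52]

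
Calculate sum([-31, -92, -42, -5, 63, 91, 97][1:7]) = 112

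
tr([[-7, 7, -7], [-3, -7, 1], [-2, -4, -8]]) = -22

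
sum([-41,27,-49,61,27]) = (-41) + 27 + (-49) + 61 + 27
= 25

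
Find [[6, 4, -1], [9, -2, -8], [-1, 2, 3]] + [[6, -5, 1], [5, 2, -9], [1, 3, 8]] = [[12, -1, 0], [14, 0, -17], [0, 5, 11]]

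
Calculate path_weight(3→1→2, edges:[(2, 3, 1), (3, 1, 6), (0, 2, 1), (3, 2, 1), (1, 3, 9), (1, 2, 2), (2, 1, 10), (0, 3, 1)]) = w(3→1)=6 + w(1→2)=2
= 8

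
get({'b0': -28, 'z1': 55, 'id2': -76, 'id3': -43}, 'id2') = -76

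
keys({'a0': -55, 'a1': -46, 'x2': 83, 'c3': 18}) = ['a0', 'a1', 'x2', 'c3']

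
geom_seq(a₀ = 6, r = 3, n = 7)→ [6, 18, 54, 162, 486, 1458, 4374]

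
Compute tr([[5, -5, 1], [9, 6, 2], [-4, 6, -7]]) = diagonal: 5 + 6 + (-7)
= 4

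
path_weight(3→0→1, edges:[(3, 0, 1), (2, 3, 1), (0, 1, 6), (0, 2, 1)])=7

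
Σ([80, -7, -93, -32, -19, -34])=80 + (-7) + (-93) + (-32) + (-19) + (-34)
= -105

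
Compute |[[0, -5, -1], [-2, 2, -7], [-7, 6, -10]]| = (1)*(0)*det([[2, -7], [6, -10]]) + (-1)*(-5)*det([[-2, -7], [-7, -10]]) + (1)*(-1)*det([[-2, 2], [-7, 6]])
= 0 + -145 + -2
= -147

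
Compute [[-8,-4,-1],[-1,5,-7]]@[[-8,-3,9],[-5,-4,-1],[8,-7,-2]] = [[76, 47, -66], [-73, 32, 0]]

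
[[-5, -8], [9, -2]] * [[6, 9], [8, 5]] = [[-94, -85], [38, 71]]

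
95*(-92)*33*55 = -15863100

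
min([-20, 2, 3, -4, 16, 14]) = -20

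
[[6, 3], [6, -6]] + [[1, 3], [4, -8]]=[[7, 6], [10, -14]]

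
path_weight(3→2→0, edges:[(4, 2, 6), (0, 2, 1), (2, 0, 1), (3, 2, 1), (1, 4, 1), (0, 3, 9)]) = w(3→2)=1 + w(2→0)=1
= 2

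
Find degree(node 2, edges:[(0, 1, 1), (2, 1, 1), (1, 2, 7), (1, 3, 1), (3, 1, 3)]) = incident: (2,1), (1,2)
= 2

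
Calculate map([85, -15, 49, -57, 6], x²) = [7225, 225, 2401, 3249, 36]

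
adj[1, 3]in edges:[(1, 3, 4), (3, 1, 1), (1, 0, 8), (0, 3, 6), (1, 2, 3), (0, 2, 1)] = 4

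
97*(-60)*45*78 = -20428200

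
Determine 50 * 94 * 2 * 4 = 37600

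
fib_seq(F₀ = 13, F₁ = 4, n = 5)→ F_2 = F_1 + F_0 = 17
F_3 = F_2 + F_1 = 21
F_4 = F_3 + F_2 = 38
= [13, 4, 17, 21, 38]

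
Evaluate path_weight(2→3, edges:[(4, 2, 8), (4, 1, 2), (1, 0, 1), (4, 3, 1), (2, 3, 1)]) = 1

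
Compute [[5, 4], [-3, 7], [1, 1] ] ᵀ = [[5, -3, 1], [4, 7, 1]]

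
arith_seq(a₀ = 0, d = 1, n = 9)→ a_0 = 0 + 0*1 = 0
a_1 = 0 + 1*1 = 1
a_2 = 0 + 2*1 = 2
...
= [0, 1, 2, 3, 4, 5, 6, 7, 8]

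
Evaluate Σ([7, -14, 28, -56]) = 7 + -14 + 28 + -56
= -35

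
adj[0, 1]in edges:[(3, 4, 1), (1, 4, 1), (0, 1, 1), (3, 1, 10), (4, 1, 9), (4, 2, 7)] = 1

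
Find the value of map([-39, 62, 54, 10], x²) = (-39)²=1521, (62)²=3844, (54)²=2916, (10)²=100
= [1521, 3844, 2916, 100]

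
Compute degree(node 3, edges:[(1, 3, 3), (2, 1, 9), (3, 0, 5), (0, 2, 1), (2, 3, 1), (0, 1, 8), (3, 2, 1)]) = incident: (1,3), (3,0), (2,3), (3,2)
= 4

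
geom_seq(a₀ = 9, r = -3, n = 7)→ [9, -27, 81, -243, 729, -2187, 6561]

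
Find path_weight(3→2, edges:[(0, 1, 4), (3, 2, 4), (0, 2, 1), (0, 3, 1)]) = w(3→2)=4
= 4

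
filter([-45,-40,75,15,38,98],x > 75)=keep x where x > 75: -45✗, -40✗, 75✗, 15✗, 38✗, 98✓
= [98]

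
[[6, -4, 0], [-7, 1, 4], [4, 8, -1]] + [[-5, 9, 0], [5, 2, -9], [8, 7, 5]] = [[1, 5, 0], [-2, 3, -5], [12, 15, 4]]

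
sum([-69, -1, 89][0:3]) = 19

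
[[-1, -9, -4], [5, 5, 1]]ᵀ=[[-1, 5], [-9, 5], [-4, 1]]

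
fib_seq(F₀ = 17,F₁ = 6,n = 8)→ F_2 = F_1 + F_0 = 23
F_3 = F_2 + F_1 = 29
F_4 = F_3 + F_2 = 52
...
= [17, 6, 23, 29, 52, 81, 133, 214]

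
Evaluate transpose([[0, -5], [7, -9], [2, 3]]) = [[0, 7, 2], [-5, -9, 3]]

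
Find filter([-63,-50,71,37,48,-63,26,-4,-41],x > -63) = [-50, 71, 37, 48, 26, -4, -41]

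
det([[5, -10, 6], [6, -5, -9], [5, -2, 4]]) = (1)*(5)*det([[-5, -9], [-2, 4]]) + (-1)*(-10)*det([[6, -9], [5, 4]]) + (1)*(6)*det([[6, -5], [5, -2]])
= -190 + 690 + 78
= 578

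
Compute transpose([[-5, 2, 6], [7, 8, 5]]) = [[-5, 7], [2, 8], [6, 5]]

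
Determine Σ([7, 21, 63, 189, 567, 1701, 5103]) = 7 + 21 + 63 + 189 + 567 + 1701 + 5103
= 7651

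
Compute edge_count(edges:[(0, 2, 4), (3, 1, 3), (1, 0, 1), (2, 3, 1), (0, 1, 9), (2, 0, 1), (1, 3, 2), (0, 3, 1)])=8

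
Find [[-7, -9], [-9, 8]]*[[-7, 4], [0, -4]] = C[0][0] = (-7)*(-7) + (-9)*(0) = 49
C[0][1] = (-7)*(4) + (-9)*(-4) = 8
C[1][0] = (-9)*(-7) + (8)*(0) = 63
C[1][1] = (-9)*(4) + (8)*(-4) = -68
= [[49, 8], [63, -68]]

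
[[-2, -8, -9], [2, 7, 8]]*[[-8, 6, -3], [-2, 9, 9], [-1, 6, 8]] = C[0][0] = (-2)*(-8) + (-8)*(-2) + (-9)*(-1) = 41
C[0][1] = (-2)*(6) + (-8)*(9) + (-9)*(6) = -138
C[0][2] = (-2)*(-3) + (-8)*(9) + (-9)*(8) = -138
C[1][0] = (2)*(-8) + (7)*(-2) + (8)*(-1) = -38
C[1][1] = (2)*(6) + (7)*(9) + (8)*(6) = 123
C[1][2] = (2)*(-3) + (7)*(9) + (8)*(8) = 121
= [[41, -138, -138], [-38, 123, 121]]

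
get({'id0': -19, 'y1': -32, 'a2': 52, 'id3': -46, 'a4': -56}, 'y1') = -32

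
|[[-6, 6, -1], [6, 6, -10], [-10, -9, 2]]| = 990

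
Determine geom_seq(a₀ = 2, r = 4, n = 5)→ a_0 = 2*4^0 = 2
a_1 = 2*4^1 = 8
a_2 = 2*4^2 = 32
...
= [2, 8, 32, 128, 512]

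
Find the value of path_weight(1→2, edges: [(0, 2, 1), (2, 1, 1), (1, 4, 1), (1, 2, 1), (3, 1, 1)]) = 1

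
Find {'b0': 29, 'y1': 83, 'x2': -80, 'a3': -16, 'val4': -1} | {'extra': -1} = {'b0': 29, 'y1': 83, 'x2': -80, 'a3': -16, 'val4': -1, 'extra': -1}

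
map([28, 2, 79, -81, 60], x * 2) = [56, 4, 158, -162, 120]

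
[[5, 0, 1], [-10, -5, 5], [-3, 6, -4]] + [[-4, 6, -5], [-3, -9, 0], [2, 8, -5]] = [[1, 6, -4], [-13, -14, 5], [-1, 14, -9]]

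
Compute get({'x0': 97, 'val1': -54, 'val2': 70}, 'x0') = 97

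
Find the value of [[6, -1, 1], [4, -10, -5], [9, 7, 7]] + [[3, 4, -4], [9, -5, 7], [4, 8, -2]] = [[9, 3, -3], [13, -15, 2], [13, 15, 5]]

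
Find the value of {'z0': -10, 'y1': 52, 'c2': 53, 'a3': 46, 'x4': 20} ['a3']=46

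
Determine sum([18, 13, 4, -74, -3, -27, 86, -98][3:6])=-104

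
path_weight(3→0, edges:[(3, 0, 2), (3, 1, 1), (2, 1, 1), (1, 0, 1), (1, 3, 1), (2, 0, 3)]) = w(3→0)=2
= 2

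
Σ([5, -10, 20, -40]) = -25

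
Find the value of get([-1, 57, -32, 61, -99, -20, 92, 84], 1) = 57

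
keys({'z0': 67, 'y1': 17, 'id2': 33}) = ['z0', 'y1', 'id2']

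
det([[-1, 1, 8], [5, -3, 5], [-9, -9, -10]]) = -646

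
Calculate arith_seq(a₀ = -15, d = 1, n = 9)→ a_0 = -15 + 0*1 = -15
a_1 = -15 + 1*1 = -14
a_2 = -15 + 2*1 = -13
...
= [-15, -14, -13, -12, -11, -10, -9, -8, -7]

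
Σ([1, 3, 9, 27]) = 1 + 3 + 9 + 27
= 40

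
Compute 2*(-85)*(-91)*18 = 278460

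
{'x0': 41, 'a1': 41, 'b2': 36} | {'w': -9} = {'x0': 41, 'a1': 41, 'b2': 36, 'w': -9}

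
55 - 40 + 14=29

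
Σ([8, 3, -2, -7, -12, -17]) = -27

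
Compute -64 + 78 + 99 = 113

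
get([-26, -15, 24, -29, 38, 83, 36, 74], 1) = -15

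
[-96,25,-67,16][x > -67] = [25, 16]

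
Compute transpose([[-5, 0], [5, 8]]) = [[-5, 5], [0, 8]]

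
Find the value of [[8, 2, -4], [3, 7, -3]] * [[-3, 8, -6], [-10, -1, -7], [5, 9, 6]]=C[0][0] = (8)*(-3) + (2)*(-10) + (-4)*(5) = -64
C[0][1] = (8)*(8) + (2)*(-1) + (-4)*(9) = 26
C[0][2] = (8)*(-6) + (2)*(-7) + (-4)*(6) = -86
C[1][0] = (3)*(-3) + (7)*(-10) + (-3)*(5) = -94
C[1][1] = (3)*(8) + (7)*(-1) + (-3)*(9) = -10
C[1][2] = (3)*(-6) + (7)*(-7) + (-3)*(6) = -85
= [[-64, 26, -86], [-94, -10, -85]]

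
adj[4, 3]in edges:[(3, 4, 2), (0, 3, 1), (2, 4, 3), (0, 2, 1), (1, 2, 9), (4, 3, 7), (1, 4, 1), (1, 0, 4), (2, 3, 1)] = 7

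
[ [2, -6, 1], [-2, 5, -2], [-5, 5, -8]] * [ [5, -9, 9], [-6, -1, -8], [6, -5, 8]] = C[0][0] = (2)*(5) + (-6)*(-6) + (1)*(6) = 52
C[0][1] = (2)*(-9) + (-6)*(-1) + (1)*(-5) = -17
C[0][2] = (2)*(9) + (-6)*(-8) + (1)*(8) = 74
C[1][0] = (-2)*(5) + (5)*(-6) + (-2)*(6) = -52
C[1][1] = (-2)*(-9) + (5)*(-1) + (-2)*(-5) = 23
C[1][2] = (-2)*(9) + (5)*(-8) + (-2)*(8) = -74
... (3 more cells)
= [[52, -17, 74], [-52, 23, -74], [-103, 80, -149]]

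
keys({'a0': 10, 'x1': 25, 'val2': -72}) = ['a0', 'x1', 'val2']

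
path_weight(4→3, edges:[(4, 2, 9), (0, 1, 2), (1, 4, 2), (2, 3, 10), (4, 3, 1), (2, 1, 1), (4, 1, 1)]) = 1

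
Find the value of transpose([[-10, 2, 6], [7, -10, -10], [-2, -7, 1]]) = [[-10, 7, -2], [2, -10, -7], [6, -10, 1]]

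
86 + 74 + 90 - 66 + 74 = 258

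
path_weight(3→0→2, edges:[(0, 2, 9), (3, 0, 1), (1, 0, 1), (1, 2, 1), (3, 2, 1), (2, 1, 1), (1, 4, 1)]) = 10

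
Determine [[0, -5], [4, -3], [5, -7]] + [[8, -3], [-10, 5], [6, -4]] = [[8, -8], [-6, 2], [11, -11]]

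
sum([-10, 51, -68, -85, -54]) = -166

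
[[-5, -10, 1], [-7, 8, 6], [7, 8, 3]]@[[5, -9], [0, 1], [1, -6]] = [[-24, 29], [-29, 35], [38, -73]]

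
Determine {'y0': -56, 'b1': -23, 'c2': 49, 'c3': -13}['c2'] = 49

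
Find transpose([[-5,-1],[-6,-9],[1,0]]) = [[-5, -6, 1], [-1, -9, 0]]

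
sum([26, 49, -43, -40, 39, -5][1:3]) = slice → [49, -43]
49 + (-43)
= 6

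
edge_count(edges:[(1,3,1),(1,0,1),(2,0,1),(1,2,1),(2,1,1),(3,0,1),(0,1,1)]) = 7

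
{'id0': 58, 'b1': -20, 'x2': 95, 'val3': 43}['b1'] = -20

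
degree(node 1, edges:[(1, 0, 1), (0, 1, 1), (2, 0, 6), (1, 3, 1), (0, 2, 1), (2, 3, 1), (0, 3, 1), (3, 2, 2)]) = incident: (1,0), (0,1), (1,3)
= 3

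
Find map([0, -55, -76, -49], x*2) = [0, -110, -152, -98]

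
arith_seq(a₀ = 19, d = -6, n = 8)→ [19, 13, 7, 1, -5, -11, -17, -23]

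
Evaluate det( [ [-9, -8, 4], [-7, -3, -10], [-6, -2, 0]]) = -316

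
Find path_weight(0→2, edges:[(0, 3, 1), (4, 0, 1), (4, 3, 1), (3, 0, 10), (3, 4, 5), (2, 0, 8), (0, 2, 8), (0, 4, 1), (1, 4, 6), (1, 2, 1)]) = 8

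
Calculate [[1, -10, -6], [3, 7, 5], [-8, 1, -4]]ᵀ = [[1, 3, -8], [-10, 7, 1], [-6, 5, -4]]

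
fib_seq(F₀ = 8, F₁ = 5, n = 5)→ F_2 = F_1 + F_0 = 13
F_3 = F_2 + F_1 = 18
F_4 = F_3 + F_2 = 31
= [8, 5, 13, 18, 31]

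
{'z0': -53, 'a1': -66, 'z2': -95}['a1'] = -66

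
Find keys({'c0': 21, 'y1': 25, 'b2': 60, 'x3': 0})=['c0', 'y1', 'b2', 'x3']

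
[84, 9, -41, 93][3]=93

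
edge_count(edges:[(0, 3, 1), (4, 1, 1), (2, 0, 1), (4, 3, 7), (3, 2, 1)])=5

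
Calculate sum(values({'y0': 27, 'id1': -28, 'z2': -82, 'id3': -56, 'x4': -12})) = 27 + (-28) + (-82) + (-56) + (-12)
= -151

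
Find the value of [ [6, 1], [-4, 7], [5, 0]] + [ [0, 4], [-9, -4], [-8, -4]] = [[6, 5], [-13, 3], [-3, -4]]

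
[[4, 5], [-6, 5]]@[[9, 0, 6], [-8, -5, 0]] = [[-4, -25, 24], [-94, -25, -36]]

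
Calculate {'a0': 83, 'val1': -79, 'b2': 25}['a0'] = 83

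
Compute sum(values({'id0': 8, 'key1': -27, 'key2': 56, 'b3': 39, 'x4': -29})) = 8 + (-27) + 56 + 39 + (-29)
= 47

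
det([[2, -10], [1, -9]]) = (2)*(-9) - (-10)*(1)
= -8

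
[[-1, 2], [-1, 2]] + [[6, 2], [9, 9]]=[[5, 4], [8, 11]]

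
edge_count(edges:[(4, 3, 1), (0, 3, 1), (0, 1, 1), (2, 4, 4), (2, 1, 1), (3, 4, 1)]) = 6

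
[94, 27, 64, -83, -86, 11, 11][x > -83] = keep x where x > -83: 94✓, 27✓, 64✓, -83✗, -86✗, 11✓, 11✓
= [94, 27, 64, 11, 11]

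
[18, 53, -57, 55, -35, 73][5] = 73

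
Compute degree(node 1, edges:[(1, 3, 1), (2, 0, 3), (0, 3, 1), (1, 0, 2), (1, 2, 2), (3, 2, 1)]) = 3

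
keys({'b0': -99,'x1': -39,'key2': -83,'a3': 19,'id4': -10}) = ['b0', 'x1', 'key2', 'a3', 'id4']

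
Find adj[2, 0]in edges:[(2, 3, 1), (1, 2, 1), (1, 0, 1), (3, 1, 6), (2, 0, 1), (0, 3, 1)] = 1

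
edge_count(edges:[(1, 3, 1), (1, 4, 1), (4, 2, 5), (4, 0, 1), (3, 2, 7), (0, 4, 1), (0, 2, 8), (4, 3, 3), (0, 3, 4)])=9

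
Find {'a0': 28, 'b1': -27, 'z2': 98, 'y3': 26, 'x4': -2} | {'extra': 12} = {'a0': 28, 'b1': -27, 'z2': 98, 'y3': 26, 'x4': -2, 'extra': 12}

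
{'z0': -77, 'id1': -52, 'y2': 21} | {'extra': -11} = {'z0': -77, 'id1': -52, 'y2': 21, 'extra': -11}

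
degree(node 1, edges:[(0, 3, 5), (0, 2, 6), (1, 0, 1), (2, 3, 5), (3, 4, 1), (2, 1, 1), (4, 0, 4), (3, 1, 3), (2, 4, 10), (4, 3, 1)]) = incident: (1,0), (2,1), (3,1)
= 3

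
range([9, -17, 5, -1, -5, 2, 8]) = 26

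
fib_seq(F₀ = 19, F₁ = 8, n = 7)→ [19, 8, 27, 35, 62, 97, 159]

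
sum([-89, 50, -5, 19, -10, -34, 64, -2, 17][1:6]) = slice → [50, -5, 19, -10, -34]
50 + (-5) + 19 + (-10) + (-34)
= 20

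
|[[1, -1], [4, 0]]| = (1)*(0) - (-1)*(4)
= 4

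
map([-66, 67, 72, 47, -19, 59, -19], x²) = [4356, 4489, 5184, 2209, 361, 3481, 361]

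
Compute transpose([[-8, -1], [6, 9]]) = [[-8, 6], [-1, 9]]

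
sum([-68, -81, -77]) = (-68) + (-81) + (-77)
= -226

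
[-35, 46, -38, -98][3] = -98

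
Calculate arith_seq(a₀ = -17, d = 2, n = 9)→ [-17, -15, -13, -11, -9, -7, -5, -3, -1]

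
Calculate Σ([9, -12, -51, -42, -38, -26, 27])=9 + (-12) + (-51) + (-42) + (-38) + (-26) + 27
= -133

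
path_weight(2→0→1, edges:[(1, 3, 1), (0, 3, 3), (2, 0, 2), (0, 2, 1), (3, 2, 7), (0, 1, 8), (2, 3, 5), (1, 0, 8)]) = 10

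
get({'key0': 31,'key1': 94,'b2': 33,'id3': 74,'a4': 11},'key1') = 94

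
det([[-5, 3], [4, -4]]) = 8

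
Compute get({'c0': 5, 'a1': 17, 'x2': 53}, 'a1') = 17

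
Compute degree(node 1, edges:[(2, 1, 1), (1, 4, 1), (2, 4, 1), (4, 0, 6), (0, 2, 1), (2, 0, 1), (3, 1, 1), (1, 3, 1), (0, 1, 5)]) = 5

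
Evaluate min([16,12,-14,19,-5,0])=-14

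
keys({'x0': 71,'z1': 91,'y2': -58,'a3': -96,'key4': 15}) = ['x0', 'z1', 'y2', 'a3', 'key4']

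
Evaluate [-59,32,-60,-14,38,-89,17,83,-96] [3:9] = [-14, 38, -89, 17, 83, -96]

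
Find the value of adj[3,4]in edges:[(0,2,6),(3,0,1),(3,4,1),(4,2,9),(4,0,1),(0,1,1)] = 1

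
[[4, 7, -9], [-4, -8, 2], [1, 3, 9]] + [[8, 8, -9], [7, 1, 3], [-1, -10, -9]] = [[12, 15, -18], [3, -7, 5], [0, -7, 0]]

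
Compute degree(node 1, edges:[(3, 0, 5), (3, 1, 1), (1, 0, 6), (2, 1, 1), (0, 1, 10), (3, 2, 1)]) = incident: (3,1), (1,0), (2,1), (0,1)
= 4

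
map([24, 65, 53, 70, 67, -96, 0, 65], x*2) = 24*2=48, 65*2=130, 53*2=106, 70*2=140, 67*2=134, -96*2=-192, 0*2=0, 65*2=130
= [48, 130, 106, 140, 134, -192, 0, 130]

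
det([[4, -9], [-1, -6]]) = -33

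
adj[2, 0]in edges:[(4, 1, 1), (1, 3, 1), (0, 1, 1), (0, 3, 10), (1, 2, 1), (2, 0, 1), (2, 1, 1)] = 1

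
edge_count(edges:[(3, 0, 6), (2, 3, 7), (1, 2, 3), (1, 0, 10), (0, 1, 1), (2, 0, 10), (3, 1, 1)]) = 7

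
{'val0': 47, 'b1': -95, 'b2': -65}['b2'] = -65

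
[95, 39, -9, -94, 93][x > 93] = [95]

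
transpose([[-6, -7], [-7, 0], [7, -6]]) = [[-6, -7, 7], [-7, 0, -6]]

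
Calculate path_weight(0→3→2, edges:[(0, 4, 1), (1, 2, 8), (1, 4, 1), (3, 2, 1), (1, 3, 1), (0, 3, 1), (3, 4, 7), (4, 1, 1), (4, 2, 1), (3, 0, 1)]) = 2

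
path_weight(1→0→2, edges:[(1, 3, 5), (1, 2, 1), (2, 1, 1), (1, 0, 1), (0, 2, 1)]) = w(1→0)=1 + w(0→2)=1
= 2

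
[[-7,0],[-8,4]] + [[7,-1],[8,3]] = [[0, -1], [0, 7]]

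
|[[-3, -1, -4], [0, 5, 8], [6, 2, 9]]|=-15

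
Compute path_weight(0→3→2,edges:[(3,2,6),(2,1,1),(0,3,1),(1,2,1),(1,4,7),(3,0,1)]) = 7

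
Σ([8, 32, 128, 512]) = 8 + 32 + 128 + 512
= 680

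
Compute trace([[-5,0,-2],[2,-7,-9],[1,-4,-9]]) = -21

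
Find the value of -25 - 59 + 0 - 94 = -178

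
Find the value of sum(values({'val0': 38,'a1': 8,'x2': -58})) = 38 + 8 + (-58)
= -12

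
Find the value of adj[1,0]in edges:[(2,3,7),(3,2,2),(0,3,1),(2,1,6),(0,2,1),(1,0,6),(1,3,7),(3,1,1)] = 6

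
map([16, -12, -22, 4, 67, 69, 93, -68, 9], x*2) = [32, -24, -44, 8, 134, 138, 186, -136, 18]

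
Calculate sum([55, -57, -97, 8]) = -91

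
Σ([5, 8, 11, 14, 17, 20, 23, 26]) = 5 + 8 + 11 + 14 + 17 + 20 + 23 + 26
= 124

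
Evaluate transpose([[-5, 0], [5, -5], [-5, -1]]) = [[-5, 5, -5], [0, -5, -1]]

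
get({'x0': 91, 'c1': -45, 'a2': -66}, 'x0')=91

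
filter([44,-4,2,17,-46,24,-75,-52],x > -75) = [44, -4, 2, 17, -46, 24, -52]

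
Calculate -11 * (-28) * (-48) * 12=-177408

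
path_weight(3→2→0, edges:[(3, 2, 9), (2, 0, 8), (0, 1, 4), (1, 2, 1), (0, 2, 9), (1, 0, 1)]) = 17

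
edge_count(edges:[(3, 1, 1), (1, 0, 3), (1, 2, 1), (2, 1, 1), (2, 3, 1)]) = 5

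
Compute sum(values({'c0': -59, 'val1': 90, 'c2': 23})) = 54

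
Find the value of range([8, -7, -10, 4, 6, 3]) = 18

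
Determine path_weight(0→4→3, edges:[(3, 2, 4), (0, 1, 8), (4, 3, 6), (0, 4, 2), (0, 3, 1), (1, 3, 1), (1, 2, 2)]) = 8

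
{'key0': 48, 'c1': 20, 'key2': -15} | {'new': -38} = {'key0': 48, 'c1': 20, 'key2': -15, 'new': -38}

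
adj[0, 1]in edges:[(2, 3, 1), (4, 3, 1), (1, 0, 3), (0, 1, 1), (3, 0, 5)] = 1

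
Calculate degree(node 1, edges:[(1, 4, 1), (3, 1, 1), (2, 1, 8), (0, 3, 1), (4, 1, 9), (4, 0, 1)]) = incident: (1,4), (3,1), (2,1), (4,1)
= 4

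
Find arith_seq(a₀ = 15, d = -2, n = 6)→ [15, 13, 11, 9, 7, 5]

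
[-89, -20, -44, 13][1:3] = [-20, -44]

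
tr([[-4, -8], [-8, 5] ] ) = diagonal: (-4) + 5
= 1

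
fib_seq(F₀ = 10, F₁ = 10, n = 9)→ [10, 10, 20, 30, 50, 80, 130, 210, 340]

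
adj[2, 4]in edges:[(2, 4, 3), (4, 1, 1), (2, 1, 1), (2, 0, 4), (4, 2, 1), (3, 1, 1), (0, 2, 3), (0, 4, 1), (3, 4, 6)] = 3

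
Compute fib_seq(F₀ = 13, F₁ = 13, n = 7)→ [13, 13, 26, 39, 65, 104, 169]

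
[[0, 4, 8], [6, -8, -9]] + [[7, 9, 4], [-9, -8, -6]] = [[7, 13, 12], [-3, -16, -15]]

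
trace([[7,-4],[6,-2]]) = 5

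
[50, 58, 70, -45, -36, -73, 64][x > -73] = [50, 58, 70, -45, -36, 64]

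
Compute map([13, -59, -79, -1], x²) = (13)²=169, (-59)²=3481, (-79)²=6241, (-1)²=1
= [169, 3481, 6241, 1]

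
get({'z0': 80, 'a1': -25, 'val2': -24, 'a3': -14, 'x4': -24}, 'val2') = -24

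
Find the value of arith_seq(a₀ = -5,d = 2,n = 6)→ a_0 = -5 + 0*2 = -5
a_1 = -5 + 1*2 = -3
a_2 = -5 + 2*2 = -1
...
= [-5, -3, -1, 1, 3, 5]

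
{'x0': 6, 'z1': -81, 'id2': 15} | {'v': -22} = {'x0': 6, 'z1': -81, 'id2': 15, 'v': -22}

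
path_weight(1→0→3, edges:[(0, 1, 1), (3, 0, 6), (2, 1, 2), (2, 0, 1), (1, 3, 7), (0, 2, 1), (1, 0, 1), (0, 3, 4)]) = w(1→0)=1 + w(0→3)=4
= 5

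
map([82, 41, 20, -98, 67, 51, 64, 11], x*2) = 82*2=164, 41*2=82, 20*2=40, -98*2=-196, 67*2=134, 51*2=102, 64*2=128, 11*2=22
= [164, 82, 40, -196, 134, 102, 128, 22]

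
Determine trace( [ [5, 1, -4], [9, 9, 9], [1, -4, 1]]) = 15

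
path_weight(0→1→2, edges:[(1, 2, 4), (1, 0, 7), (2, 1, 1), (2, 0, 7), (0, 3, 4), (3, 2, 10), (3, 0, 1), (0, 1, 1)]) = w(0→1)=1 + w(1→2)=4
= 5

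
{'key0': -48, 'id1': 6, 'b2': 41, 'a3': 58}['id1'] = 6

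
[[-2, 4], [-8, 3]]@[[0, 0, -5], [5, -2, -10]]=C[0][0] = (-2)*(0) + (4)*(5) = 20
C[0][1] = (-2)*(0) + (4)*(-2) = -8
C[0][2] = (-2)*(-5) + (4)*(-10) = -30
C[1][0] = (-8)*(0) + (3)*(5) = 15
C[1][1] = (-8)*(0) + (3)*(-2) = -6
C[1][2] = (-8)*(-5) + (3)*(-10) = 10
= [[20, -8, -30], [15, -6, 10]]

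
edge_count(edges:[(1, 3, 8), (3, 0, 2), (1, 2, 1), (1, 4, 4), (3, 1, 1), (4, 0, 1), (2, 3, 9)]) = 7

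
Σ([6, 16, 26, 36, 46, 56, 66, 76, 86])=6 + 16 + 26 + 36 + 46 + 56 + 66 + 76 + 86
= 414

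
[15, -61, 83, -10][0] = 15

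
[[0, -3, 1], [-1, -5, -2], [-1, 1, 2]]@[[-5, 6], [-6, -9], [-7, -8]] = C[0][0] = (0)*(-5) + (-3)*(-6) + (1)*(-7) = 11
C[0][1] = (0)*(6) + (-3)*(-9) + (1)*(-8) = 19
C[1][0] = (-1)*(-5) + (-5)*(-6) + (-2)*(-7) = 49
C[1][1] = (-1)*(6) + (-5)*(-9) + (-2)*(-8) = 55
C[2][0] = (-1)*(-5) + (1)*(-6) + (2)*(-7) = -15
C[2][1] = (-1)*(6) + (1)*(-9) + (2)*(-8) = -31
= [[11, 19], [49, 55], [-15, -31]]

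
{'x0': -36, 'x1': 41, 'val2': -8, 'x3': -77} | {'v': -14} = {'x0': -36, 'x1': 41, 'val2': -8, 'x3': -77, 'v': -14}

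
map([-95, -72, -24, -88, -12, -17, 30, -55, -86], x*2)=[-190, -144, -48, -176, -24, -34, 60, -110, -172]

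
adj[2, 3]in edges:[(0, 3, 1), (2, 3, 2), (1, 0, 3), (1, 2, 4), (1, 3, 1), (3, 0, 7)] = 2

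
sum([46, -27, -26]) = 46 + (-27) + (-26)
= -7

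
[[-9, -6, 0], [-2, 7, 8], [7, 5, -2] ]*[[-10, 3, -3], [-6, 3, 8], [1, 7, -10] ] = C[0][0] = (-9)*(-10) + (-6)*(-6) + (0)*(1) = 126
C[0][1] = (-9)*(3) + (-6)*(3) + (0)*(7) = -45
C[0][2] = (-9)*(-3) + (-6)*(8) + (0)*(-10) = -21
C[1][0] = (-2)*(-10) + (7)*(-6) + (8)*(1) = -14
C[1][1] = (-2)*(3) + (7)*(3) + (8)*(7) = 71
C[1][2] = (-2)*(-3) + (7)*(8) + (8)*(-10) = -18
... (3 more cells)
= [[126, -45, -21], [-14, 71, -18], [-102, 22, 39]]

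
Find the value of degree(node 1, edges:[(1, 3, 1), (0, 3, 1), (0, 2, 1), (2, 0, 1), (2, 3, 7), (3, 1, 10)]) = incident: (1,3), (3,1)
= 2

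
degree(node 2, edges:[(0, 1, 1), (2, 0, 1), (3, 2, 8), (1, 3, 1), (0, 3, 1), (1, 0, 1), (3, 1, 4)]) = incident: (2,0), (3,2)
= 2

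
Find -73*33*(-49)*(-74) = -8735034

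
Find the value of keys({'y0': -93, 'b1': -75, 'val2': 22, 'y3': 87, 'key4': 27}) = ['y0', 'b1', 'val2', 'y3', 'key4']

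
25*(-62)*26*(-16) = 644800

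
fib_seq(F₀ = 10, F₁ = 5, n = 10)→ F_2 = F_1 + F_0 = 15
F_3 = F_2 + F_1 = 20
F_4 = F_3 + F_2 = 35
...
= [10, 5, 15, 20, 35, 55, 90, 145, 235, 380]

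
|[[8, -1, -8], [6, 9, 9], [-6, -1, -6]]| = (1)*(8)*det([[9, 9], [-1, -6]]) + (-1)*(-1)*det([[6, 9], [-6, -6]]) + (1)*(-8)*det([[6, 9], [-6, -1]])
= -360 + 18 + -384
= -726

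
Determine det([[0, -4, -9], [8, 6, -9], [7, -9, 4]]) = (1)*(0)*det([[6, -9], [-9, 4]]) + (-1)*(-4)*det([[8, -9], [7, 4]]) + (1)*(-9)*det([[8, 6], [7, -9]])
= 0 + 380 + 1026
= 1406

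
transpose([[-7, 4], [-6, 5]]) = [[-7, -6], [4, 5]]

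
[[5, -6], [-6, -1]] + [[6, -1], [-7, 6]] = [[11, -7], [-13, 5]]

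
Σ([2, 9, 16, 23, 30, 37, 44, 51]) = 212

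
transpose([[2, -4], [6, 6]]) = [[2, 6], [-4, 6]]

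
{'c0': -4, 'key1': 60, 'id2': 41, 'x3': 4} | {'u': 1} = {'c0': -4, 'key1': 60, 'id2': 41, 'x3': 4, 'u': 1}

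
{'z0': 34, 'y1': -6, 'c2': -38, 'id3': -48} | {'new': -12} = {'z0': 34, 'y1': -6, 'c2': -38, 'id3': -48, 'new': -12}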